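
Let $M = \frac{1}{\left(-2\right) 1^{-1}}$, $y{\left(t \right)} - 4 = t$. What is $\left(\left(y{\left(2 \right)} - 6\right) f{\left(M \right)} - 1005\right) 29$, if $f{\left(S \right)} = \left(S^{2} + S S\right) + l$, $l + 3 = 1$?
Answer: $-29145$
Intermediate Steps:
$y{\left(t \right)} = 4 + t$
$l = -2$ ($l = -3 + 1 = -2$)
$M = - \frac{1}{2}$ ($M = \frac{1}{\left(-2\right) 1} = \frac{1}{-2} = - \frac{1}{2} \approx -0.5$)
$f{\left(S \right)} = -2 + 2 S^{2}$ ($f{\left(S \right)} = \left(S^{2} + S S\right) - 2 = \left(S^{2} + S^{2}\right) - 2 = 2 S^{2} - 2 = -2 + 2 S^{2}$)
$\left(\left(y{\left(2 \right)} - 6\right) f{\left(M \right)} - 1005\right) 29 = \left(\left(\left(4 + 2\right) - 6\right) \left(-2 + 2 \left(- \frac{1}{2}\right)^{2}\right) - 1005\right) 29 = \left(\left(6 - 6\right) \left(-2 + 2 \cdot \frac{1}{4}\right) - 1005\right) 29 = \left(0 \left(-2 + \frac{1}{2}\right) - 1005\right) 29 = \left(0 \left(- \frac{3}{2}\right) - 1005\right) 29 = \left(0 - 1005\right) 29 = \left(-1005\right) 29 = -29145$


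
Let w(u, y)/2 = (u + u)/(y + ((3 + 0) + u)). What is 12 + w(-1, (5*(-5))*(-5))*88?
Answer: 1172/127 ≈ 9.2283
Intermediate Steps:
w(u, y) = 4*u/(3 + u + y) (w(u, y) = 2*((u + u)/(y + ((3 + 0) + u))) = 2*((2*u)/(y + (3 + u))) = 2*((2*u)/(3 + u + y)) = 2*(2*u/(3 + u + y)) = 4*u/(3 + u + y))
12 + w(-1, (5*(-5))*(-5))*88 = 12 + (4*(-1)/(3 - 1 + (5*(-5))*(-5)))*88 = 12 + (4*(-1)/(3 - 1 - 25*(-5)))*88 = 12 + (4*(-1)/(3 - 1 + 125))*88 = 12 + (4*(-1)/127)*88 = 12 + (4*(-1)*(1/127))*88 = 12 - 4/127*88 = 12 - 352/127 = 1172/127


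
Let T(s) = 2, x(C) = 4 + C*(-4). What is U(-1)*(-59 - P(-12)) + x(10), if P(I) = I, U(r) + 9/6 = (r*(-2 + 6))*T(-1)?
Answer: 821/2 ≈ 410.50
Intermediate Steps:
x(C) = 4 - 4*C
U(r) = -3/2 + 8*r (U(r) = -3/2 + (r*(-2 + 6))*2 = -3/2 + (r*4)*2 = -3/2 + (4*r)*2 = -3/2 + 8*r)
U(-1)*(-59 - P(-12)) + x(10) = (-3/2 + 8*(-1))*(-59 - 1*(-12)) + (4 - 4*10) = (-3/2 - 8)*(-59 + 12) + (4 - 40) = -19/2*(-47) - 36 = 893/2 - 36 = 821/2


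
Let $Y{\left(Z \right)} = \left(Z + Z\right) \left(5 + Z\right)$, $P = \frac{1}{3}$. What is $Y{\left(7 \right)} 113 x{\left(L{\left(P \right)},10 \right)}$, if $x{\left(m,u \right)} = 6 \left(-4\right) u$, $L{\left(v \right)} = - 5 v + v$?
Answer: $-4556160$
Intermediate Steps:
$P = \frac{1}{3} \approx 0.33333$
$L{\left(v \right)} = - 4 v$
$Y{\left(Z \right)} = 2 Z \left(5 + Z\right)$
$x{\left(m,u \right)} = - 24 u$
$Y{\left(7 \right)} 113 x{\left(L{\left(P \right)},10 \right)} = 2 \cdot 7 \left(5 + 7\right) 113 \left(\left(-24\right) 10\right) = 2 \cdot 7 \cdot 12 \cdot 113 \left(-240\right) = 168 \cdot 113 \left(-240\right) = 18984 \left(-240\right) = -4556160$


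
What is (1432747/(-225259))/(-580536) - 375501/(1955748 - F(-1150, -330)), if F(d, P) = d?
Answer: -24550911034816009/127952713890383976 ≈ -0.19187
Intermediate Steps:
(1432747/(-225259))/(-580536) - 375501/(1955748 - F(-1150, -330)) = (1432747/(-225259))/(-580536) - 375501/(1955748 - 1*(-1150)) = (1432747*(-1/225259))*(-1/580536) - 375501/(1955748 + 1150) = -1432747/225259*(-1/580536) - 375501/1956898 = 1432747/130770958824 - 375501*1/1956898 = 1432747/130770958824 - 375501/1956898 = -24550911034816009/127952713890383976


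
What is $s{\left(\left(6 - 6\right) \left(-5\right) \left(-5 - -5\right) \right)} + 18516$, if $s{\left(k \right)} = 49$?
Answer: $18565$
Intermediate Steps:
$s{\left(\left(6 - 6\right) \left(-5\right) \left(-5 - -5\right) \right)} + 18516 = 49 + 18516 = 18565$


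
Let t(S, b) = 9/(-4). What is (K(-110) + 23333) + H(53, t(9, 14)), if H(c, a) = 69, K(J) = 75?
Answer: 23477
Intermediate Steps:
t(S, b) = -9/4 (t(S, b) = 9*(-1/4) = -9/4)
(K(-110) + 23333) + H(53, t(9, 14)) = (75 + 23333) + 69 = 23408 + 69 = 23477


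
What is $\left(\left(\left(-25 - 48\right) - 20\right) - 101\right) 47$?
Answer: $-9118$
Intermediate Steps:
$\left(\left(\left(-25 - 48\right) - 20\right) - 101\right) 47 = \left(\left(-73 - 20\right) - 101\right) 47 = \left(-93 - 101\right) 47 = \left(-194\right) 47 = -9118$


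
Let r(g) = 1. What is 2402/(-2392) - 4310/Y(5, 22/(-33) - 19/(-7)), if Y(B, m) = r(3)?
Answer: -5155961/1196 ≈ -4311.0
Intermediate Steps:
Y(B, m) = 1
2402/(-2392) - 4310/Y(5, 22/(-33) - 19/(-7)) = 2402/(-2392) - 4310/1 = 2402*(-1/2392) - 4310*1 = -1201/1196 - 4310 = -5155961/1196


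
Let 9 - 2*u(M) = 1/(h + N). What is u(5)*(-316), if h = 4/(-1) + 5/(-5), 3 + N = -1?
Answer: -12956/9 ≈ -1439.6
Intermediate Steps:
N = -4 (N = -3 - 1 = -4)
h = -5 (h = 4*(-1) + 5*(-1/5) = -4 - 1 = -5)
u(M) = 41/9 (u(M) = 9/2 - 1/(2*(-5 - 4)) = 9/2 - 1/2/(-9) = 9/2 - 1/2*(-1/9) = 9/2 + 1/18 = 41/9)
u(5)*(-316) = (41/9)*(-316) = -12956/9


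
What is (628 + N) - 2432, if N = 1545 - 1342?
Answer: -1601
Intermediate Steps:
N = 203
(628 + N) - 2432 = (628 + 203) - 2432 = 831 - 2432 = -1601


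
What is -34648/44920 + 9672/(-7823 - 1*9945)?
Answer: -16407686/12470915 ≈ -1.3157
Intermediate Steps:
-34648/44920 + 9672/(-7823 - 1*9945) = -34648*1/44920 + 9672/(-7823 - 9945) = -4331/5615 + 9672/(-17768) = -4331/5615 + 9672*(-1/17768) = -4331/5615 - 1209/2221 = -16407686/12470915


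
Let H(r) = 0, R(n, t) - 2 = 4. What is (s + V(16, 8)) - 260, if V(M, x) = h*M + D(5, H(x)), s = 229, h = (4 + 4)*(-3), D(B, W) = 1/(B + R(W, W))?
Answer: -4564/11 ≈ -414.91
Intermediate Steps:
R(n, t) = 6 (R(n, t) = 2 + 4 = 6)
D(B, W) = 1/(6 + B) (D(B, W) = 1/(B + 6) = 1/(6 + B))
h = -24 (h = 8*(-3) = -24)
V(M, x) = 1/11 - 24*M (V(M, x) = -24*M + 1/(6 + 5) = -24*M + 1/11 = 1/11 - 24*M)
(s + V(16, 8)) - 260 = (229 + (1/11 - 24*16)) - 260 = (229 + (1/11 - 384)) - 260 = (229 - 4223/11) - 260 = -1704/11 - 260 = -4564/11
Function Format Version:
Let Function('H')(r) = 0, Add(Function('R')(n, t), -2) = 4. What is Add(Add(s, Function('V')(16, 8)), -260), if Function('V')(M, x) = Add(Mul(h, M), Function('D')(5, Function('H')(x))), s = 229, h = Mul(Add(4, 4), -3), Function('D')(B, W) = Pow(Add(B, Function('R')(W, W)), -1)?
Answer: Rational(-4564, 11) ≈ -414.91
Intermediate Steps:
Function('R')(n, t) = 6 (Function('R')(n, t) = Add(2, 4) = 6)
Function('D')(B, W) = Pow(Add(6, B), -1) (Function('D')(B, W) = Pow(Add(B, 6), -1) = Pow(Add(6, B), -1))
h = -24 (h = Mul(8, -3) = -24)
Function('V')(M, x) = Add(Rational(1, 11), Mul(-24, M)) (Function('V')(M, x) = Add(Mul(-24, M), Pow(Add(6, 5), -1)) = Add(Mul(-24, M), Pow(11, -1)) = Add(Mul(-24, M), Rational(1, 11)) = Add(Rational(1, 11), Mul(-24, M)))
Add(Add(s, Function('V')(16, 8)), -260) = Add(Add(229, Add(Rational(1, 11), Mul(-24, 16))), -260) = Add(Add(229, Add(Rational(1, 11), -384)), -260) = Add(Add(229, Rational(-4223, 11)), -260) = Add(Rational(-1704, 11), -260) = Rational(-4564, 11)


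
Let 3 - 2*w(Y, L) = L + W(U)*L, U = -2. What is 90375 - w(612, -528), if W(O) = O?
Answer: 181275/2 ≈ 90638.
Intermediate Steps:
w(Y, L) = 3/2 + L/2 (w(Y, L) = 3/2 - (L - 2*L)/2 = 3/2 - (-1)*L/2 = 3/2 + L/2)
90375 - w(612, -528) = 90375 - (3/2 + (½)*(-528)) = 90375 - (3/2 - 264) = 90375 - 1*(-525/2) = 90375 + 525/2 = 181275/2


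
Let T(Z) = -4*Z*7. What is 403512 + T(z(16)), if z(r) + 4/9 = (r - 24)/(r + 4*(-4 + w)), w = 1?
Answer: 3632224/9 ≈ 4.0358e+5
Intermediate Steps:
z(r) = -4/9 + (-24 + r)/(-12 + r) (z(r) = -4/9 + (r - 24)/(r + 4*(-4 + 1)) = -4/9 + (-24 + r)/(r + 4*(-3)) = -4/9 + (-24 + r)/(r - 12) = -4/9 + (-24 + r)/(-12 + r))
T(Z) = -28*Z
403512 + T(z(16)) = 403512 - 28*(-168 + 5*16)/(9*(-12 + 16)) = 403512 - 28*(-168 + 80)/(9*4) = 403512 - 28*(-88)/(9*4) = 403512 - 28*(-22/9) = 403512 + 616/9 = 3632224/9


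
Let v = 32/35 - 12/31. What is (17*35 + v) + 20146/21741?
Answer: 14069740337/23588985 ≈ 596.45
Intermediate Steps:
v = 572/1085 (v = 32*(1/35) - 12*1/31 = 32/35 - 12/31 = 572/1085 ≈ 0.52719)
(17*35 + v) + 20146/21741 = (17*35 + 572/1085) + 20146/21741 = (595 + 572/1085) + 20146*(1/21741) = 646147/1085 + 20146/21741 = 14069740337/23588985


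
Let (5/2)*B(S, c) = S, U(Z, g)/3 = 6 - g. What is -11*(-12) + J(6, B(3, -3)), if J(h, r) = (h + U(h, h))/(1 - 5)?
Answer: 261/2 ≈ 130.50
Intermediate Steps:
U(Z, g) = 18 - 3*g (U(Z, g) = 3*(6 - g) = 18 - 3*g)
B(S, c) = 2*S/5
J(h, r) = -9/2 + h/2 (J(h, r) = (h + (18 - 3*h))/(1 - 5) = (18 - 2*h)/(-4) = (18 - 2*h)*(-¼) = -9/2 + h/2)
-11*(-12) + J(6, B(3, -3)) = -11*(-12) + (-9/2 + (½)*6) = 132 + (-9/2 + 3) = 132 - 3/2 = 261/2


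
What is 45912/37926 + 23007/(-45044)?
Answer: 199249441/284723124 ≈ 0.69980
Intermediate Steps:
45912/37926 + 23007/(-45044) = 45912*(1/37926) + 23007*(-1/45044) = 7652/6321 - 23007/45044 = 199249441/284723124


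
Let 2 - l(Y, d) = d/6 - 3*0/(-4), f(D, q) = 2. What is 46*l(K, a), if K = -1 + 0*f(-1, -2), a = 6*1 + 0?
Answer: 46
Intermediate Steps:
a = 6 (a = 6 + 0 = 6)
K = -1 (K = -1 + 0*2 = -1 + 0 = -1)
l(Y, d) = 2 - d/6 (l(Y, d) = 2 - (d/6 - 3*0/(-4)) = 2 - (d*(1/6) + 0*(-1/4)) = 2 - (d/6 + 0) = 2 - d/6)
46*l(K, a) = 46*(2 - 1/6*6) = 46*(2 - 1) = 46*1 = 46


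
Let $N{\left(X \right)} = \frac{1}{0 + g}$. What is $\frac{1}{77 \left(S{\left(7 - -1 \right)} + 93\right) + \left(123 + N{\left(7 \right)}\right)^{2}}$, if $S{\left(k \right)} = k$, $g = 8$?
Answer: $\frac{64}{1467953} \approx 4.3598 \cdot 10^{-5}$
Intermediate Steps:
$N{\left(X \right)} = \frac{1}{8}$ ($N{\left(X \right)} = \frac{1}{0 + 8} = \frac{1}{8}$)
$\frac{1}{77 \left(S{\left(7 - -1 \right)} + 93\right) + \left(123 + N{\left(7 \right)}\right)^{2}} = \frac{1}{77 \left(\left(7 - -1\right) + 93\right) + \left(123 + \frac{1}{8}\right)^{2}} = \frac{1}{77 \left(\left(7 + 1\right) + 93\right) + \left(\frac{985}{8}\right)^{2}} = \frac{1}{77 \left(8 + 93\right) + \frac{970225}{64}} = \frac{1}{77 \cdot 101 + \frac{970225}{64}} = \frac{1}{7777 + \frac{970225}{64}} = \frac{1}{\frac{1467953}{64}} = \frac{64}{1467953}$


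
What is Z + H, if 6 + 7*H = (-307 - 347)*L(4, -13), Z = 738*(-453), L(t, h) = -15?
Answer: -2330394/7 ≈ -3.3291e+5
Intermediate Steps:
Z = -334314
H = 9804/7 (H = -6/7 + ((-307 - 347)*(-15))/7 = -6/7 + (-654*(-15))/7 = -6/7 + (⅐)*9810 = -6/7 + 9810/7 = 9804/7 ≈ 1400.6)
Z + H = -334314 + 9804/7 = -2330394/7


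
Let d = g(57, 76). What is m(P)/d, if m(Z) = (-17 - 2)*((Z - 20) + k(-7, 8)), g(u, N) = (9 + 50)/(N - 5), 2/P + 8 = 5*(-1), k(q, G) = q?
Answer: 476197/767 ≈ 620.86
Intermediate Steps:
P = -2/13 (P = 2/(-8 + 5*(-1)) = 2/(-8 - 5) = 2/(-13) = 2*(-1/13) = -2/13 ≈ -0.15385)
g(u, N) = 59/(-5 + N)
d = 59/71 (d = 59/(-5 + 76) = 59/71 ≈ 0.83099)
m(Z) = 513 - 19*Z (m(Z) = (-17 - 2)*((Z - 20) - 7) = -19*((-20 + Z) - 7) = -19*(-27 + Z) = 513 - 19*Z)
m(P)/d = (513 - 19*(-2/13))/(59/71) = (513 + 38/13)*(71/59) = (6707/13)*(71/59) = 476197/767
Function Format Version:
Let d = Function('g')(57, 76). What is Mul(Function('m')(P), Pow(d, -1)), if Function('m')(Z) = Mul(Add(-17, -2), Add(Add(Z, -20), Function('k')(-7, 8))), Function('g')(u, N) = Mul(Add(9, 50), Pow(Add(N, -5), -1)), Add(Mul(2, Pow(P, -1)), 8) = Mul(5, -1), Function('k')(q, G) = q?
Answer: Rational(476197, 767) ≈ 620.86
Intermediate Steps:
P = Rational(-2, 13) (P = Mul(2, Pow(Add(-8, Mul(5, -1)), -1)) = Mul(2, Pow(Add(-8, -5), -1)) = Mul(2, Pow(-13, -1)) = Mul(2, Rational(-1, 13)) = Rational(-2, 13) ≈ -0.15385)
Function('g')(u, N) = Mul(59, Pow(Add(-5, N), -1))
d = Rational(59, 71) (d = Mul(59, Pow(Add(-5, 76), -1)) = Mul(59, Pow(71, -1)) = Mul(59, Rational(1, 71)) = Rational(59, 71) ≈ 0.83099)
Function('m')(Z) = Add(513, Mul(-19, Z)) (Function('m')(Z) = Mul(Add(-17, -2), Add(Add(Z, -20), -7)) = Mul(-19, Add(Add(-20, Z), -7)) = Mul(-19, Add(-27, Z)) = Add(513, Mul(-19, Z)))
Mul(Function('m')(P), Pow(d, -1)) = Mul(Add(513, Mul(-19, Rational(-2, 13))), Pow(Rational(59, 71), -1)) = Mul(Add(513, Rational(38, 13)), Rational(71, 59)) = Mul(Rational(6707, 13), Rational(71, 59)) = Rational(476197, 767)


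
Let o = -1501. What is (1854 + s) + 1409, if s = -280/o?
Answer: 4898043/1501 ≈ 3263.2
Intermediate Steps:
s = 280/1501 (s = -280/(-1501) = -280*(-1/1501) = 280/1501 ≈ 0.18654)
(1854 + s) + 1409 = (1854 + 280/1501) + 1409 = 2783134/1501 + 1409 = 4898043/1501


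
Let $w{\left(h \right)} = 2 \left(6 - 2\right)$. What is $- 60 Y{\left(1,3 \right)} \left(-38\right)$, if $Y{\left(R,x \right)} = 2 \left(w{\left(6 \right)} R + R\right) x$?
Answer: $123120$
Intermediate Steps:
$w{\left(h \right)} = 8$ ($w{\left(h \right)} = 2 \cdot 4 = 8$)
$Y{\left(R,x \right)} = 18 R x$ ($Y{\left(R,x \right)} = 2 \left(8 R + R\right) x = 2 \cdot 9 R x = 18 R x$)
$- 60 Y{\left(1,3 \right)} \left(-38\right) = - 60 \cdot 18 \cdot 1 \cdot 3 \left(-38\right) = - 60 \cdot 54 \left(-38\right) = \left(-60\right) \left(-2052\right) = 123120$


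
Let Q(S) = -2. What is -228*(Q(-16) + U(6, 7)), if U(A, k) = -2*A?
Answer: 3192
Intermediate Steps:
-228*(Q(-16) + U(6, 7)) = -228*(-2 - 2*6) = -228*(-2 - 12) = -228*(-14) = 3192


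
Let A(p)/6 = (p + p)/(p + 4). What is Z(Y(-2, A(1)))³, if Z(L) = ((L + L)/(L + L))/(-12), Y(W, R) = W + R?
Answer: -1/1728 ≈ -0.00057870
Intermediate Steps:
A(p) = 12*p/(4 + p) (A(p) = 6*((p + p)/(p + 4)) = 6*((2*p)/(4 + p)) = 6*(2*p/(4 + p)) = 12*p/(4 + p))
Y(W, R) = R + W
Z(L) = -1/12 (Z(L) = ((2*L)/((2*L)))*(-1/12) = ((2*L)*(1/(2*L)))*(-1/12) = 1*(-1/12) = -1/12)
Z(Y(-2, A(1)))³ = (-1/12)³ = -1/1728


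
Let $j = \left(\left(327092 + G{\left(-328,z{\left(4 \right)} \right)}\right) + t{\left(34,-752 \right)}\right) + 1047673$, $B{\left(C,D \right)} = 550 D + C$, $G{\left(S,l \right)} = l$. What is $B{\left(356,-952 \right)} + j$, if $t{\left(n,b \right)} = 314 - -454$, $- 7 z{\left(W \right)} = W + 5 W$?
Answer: $\frac{5965999}{7} \approx 8.5229 \cdot 10^{5}$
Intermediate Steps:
$z{\left(W \right)} = - \frac{6 W}{7}$ ($z{\left(W \right)} = - \frac{W + 5 W}{7} = - \frac{6 W}{7}$)
$t{\left(n,b \right)} = 768$ ($t{\left(n,b \right)} = 314 + 454 = 768$)
$B{\left(C,D \right)} = C + 550 D$
$j = \frac{9628707}{7}$ ($j = \left(\left(327092 - \frac{24}{7}\right) + 768\right) + 1047673 = \left(\frac{2289620}{7} + 768\right) + 1047673 = \frac{2294996}{7} + 1047673 = \frac{9628707}{7} \approx 1.3755 \cdot 10^{6}$)
$B{\left(356,-952 \right)} + j = \left(356 + 550 \left(-952\right)\right) + \frac{9628707}{7} = \left(356 - 523600\right) + \frac{9628707}{7} = -523244 + \frac{9628707}{7} = \frac{5965999}{7}$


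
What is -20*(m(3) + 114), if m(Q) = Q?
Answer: -2340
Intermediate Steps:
-20*(m(3) + 114) = -20*(3 + 114) = -20*117 = -2340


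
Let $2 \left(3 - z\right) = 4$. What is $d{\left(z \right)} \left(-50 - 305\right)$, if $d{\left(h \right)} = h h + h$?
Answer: $-710$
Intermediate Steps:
$z = 1$ ($z = 3 - 2 = 1$)
$d{\left(h \right)} = h + h^{2}$ ($d{\left(h \right)} = h^{2} + h = h + h^{2}$)
$d{\left(z \right)} \left(-50 - 305\right) = 1 \left(1 + 1\right) \left(-50 - 305\right) = 1 \cdot 2 \left(-355\right) = 2 \left(-355\right) = -710$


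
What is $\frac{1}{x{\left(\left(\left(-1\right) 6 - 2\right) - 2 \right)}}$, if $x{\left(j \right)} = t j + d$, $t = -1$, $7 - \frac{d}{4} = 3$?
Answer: $\frac{1}{26} \approx 0.038462$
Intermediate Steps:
$d = 16$ ($d = 28 - 12 = 16$)
$x{\left(j \right)} = 16 - j$ ($x{\left(j \right)} = - j + 16 = 16 - j$)
$\frac{1}{x{\left(\left(\left(-1\right) 6 - 2\right) - 2 \right)}} = \frac{1}{16 - \left(\left(\left(-1\right) 6 - 2\right) - 2\right)} = \frac{1}{16 - \left(\left(-6 - 2\right) - 2\right)} = \frac{1}{16 - \left(-8 - 2\right)} = \frac{1}{16 - -10} = \frac{1}{16 + 10} = \frac{1}{26}$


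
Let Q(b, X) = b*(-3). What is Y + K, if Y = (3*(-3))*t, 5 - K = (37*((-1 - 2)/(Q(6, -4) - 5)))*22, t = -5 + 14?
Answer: -4190/23 ≈ -182.17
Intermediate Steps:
Q(b, X) = -3*b
t = 9
K = -2327/23 (K = 5 - 37*((-1 - 2)/(-3*6 - 5))*22 = 5 - 37*(-3/(-18 - 5))*22 = 5 - 37*(-3/(-23))*22 = 5 - 37*(-3*(-1/23))*22 = 5 - 37*(3/23)*22 = 5 - 111*22/23 = 5 - 1*2442/23 = 5 - 2442/23 = -2327/23 ≈ -101.17)
Y = -81 (Y = (3*(-3))*9 = -9*9 = -81)
Y + K = -81 - 2327/23 = -4190/23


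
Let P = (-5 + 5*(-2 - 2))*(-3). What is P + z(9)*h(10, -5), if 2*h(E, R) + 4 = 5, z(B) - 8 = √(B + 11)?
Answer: 79 + √5 ≈ 81.236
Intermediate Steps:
z(B) = 8 + √(11 + B) (z(B) = 8 + √(B + 11) = 8 + √(11 + B))
h(E, R) = ½ (h(E, R) = -2 + (½)*5 = -2 + 5/2 = ½)
P = 75 (P = (-5 + 5*(-4))*(-3) = (-5 - 20)*(-3) = -25*(-3) = 75)
P + z(9)*h(10, -5) = 75 + (8 + √(11 + 9))*(½) = 75 + (8 + √20)*(½) = 75 + (8 + 2*√5)*(½) = 75 + (4 + √5) = 79 + √5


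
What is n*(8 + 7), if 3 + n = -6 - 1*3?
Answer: -180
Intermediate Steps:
n = -12 (n = -3 + (-6 - 1*3) = -3 + (-6 - 3) = -3 - 9 = -12)
n*(8 + 7) = -12*(8 + 7) = -12*15 = -180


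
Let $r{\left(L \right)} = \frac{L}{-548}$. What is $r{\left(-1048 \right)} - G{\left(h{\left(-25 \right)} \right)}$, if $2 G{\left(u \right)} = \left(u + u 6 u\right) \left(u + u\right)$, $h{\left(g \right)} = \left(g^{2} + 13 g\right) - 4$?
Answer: $- \frac{21330027322}{137} \approx -1.5569 \cdot 10^{8}$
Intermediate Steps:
$h{\left(g \right)} = -4 + g^{2} + 13 g$
$r{\left(L \right)} = - \frac{L}{548}$ ($r{\left(L \right)} = L \left(- \frac{1}{548}\right) = - \frac{L}{548}$)
$G{\left(u \right)} = u \left(u + 6 u^{2}\right)$ ($G{\left(u \right)} = \frac{\left(u + u 6 u\right) \left(u + u\right)}{2} = \frac{\left(u + 6 u u\right) 2 u}{2} = \frac{\left(u + 6 u^{2}\right) 2 u}{2} = \frac{2 u \left(u + 6 u^{2}\right)}{2} = u \left(u + 6 u^{2}\right)$)
$r{\left(-1048 \right)} - G{\left(h{\left(-25 \right)} \right)} = \left(- \frac{1}{548}\right) \left(-1048\right) - \left(-4 + \left(-25\right)^{2} + 13 \left(-25\right)\right)^{2} \left(1 + 6 \left(-4 + \left(-25\right)^{2} + 13 \left(-25\right)\right)\right) = \frac{262}{137} - \left(-4 + 625 - 325\right)^{2} \left(1 + 6 \left(-4 + 625 - 325\right)\right) = \frac{262}{137} - 296^{2} \left(1 + 6 \cdot 296\right) = \frac{262}{137} - 87616 \left(1 + 1776\right) = \frac{262}{137} - 87616 \cdot 1777 = \frac{262}{137} - 155693632 = - \frac{21330027322}{137}$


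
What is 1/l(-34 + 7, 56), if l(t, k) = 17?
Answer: 1/17 ≈ 0.058824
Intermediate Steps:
1/l(-34 + 7, 56) = 1/17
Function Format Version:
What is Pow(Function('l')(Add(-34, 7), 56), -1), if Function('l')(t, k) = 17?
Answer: Rational(1, 17) ≈ 0.058824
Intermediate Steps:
Pow(Function('l')(Add(-34, 7), 56), -1) = Pow(17, -1) = Rational(1, 17)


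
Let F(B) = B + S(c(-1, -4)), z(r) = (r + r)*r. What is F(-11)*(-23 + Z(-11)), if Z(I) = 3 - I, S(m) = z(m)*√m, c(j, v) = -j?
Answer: 81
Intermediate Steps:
z(r) = 2*r² (z(r) = (2*r)*r = 2*r²)
S(m) = 2*m^(5/2) (S(m) = (2*m²)*√m = 2*m^(5/2))
F(B) = 2 + B (F(B) = B + 2*(-1*(-1))^(5/2) = B + 2*1^(5/2) = B + 2*1 = B + 2 = 2 + B)
F(-11)*(-23 + Z(-11)) = (2 - 11)*(-23 + (3 - 1*(-11))) = -9*(-23 + (3 + 11)) = -9*(-23 + 14) = -9*(-9) = 81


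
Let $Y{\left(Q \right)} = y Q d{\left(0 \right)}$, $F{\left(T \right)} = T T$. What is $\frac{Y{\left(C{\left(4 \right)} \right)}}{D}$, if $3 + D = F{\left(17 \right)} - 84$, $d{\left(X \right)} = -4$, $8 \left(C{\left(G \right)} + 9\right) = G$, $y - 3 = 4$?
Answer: $\frac{119}{101} \approx 1.1782$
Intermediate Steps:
$y = 7$ ($y = 3 + 4 = 7$)
$C{\left(G \right)} = -9 + \frac{G}{8}$
$F{\left(T \right)} = T^{2}$
$Y{\left(Q \right)} = - 28 Q$ ($Y{\left(Q \right)} = 7 Q \left(-4\right) = - 28 Q$)
$D = 202$ ($D = -3 + \left(17^{2} - 84\right) = -3 + \left(289 - 84\right) = -3 + 205 = 202$)
$\frac{Y{\left(C{\left(4 \right)} \right)}}{D} = \frac{\left(-28\right) \left(-9 + \frac{1}{8} \cdot 4\right)}{202} = - 28 \left(-9 + \frac{1}{2}\right) \frac{1}{202} = \left(-28\right) \left(- \frac{17}{2}\right) \frac{1}{202} = 238 \cdot \frac{1}{202} = \frac{119}{101}$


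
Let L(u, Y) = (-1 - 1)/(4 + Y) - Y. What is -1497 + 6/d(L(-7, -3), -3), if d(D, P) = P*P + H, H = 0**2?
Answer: -4489/3 ≈ -1496.3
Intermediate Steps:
H = 0
L(u, Y) = -Y - 2/(4 + Y) (L(u, Y) = -2/(4 + Y) - Y = -Y - 2/(4 + Y))
d(D, P) = P**2 (d(D, P) = P*P + 0 = P**2 + 0 = P**2)
-1497 + 6/d(L(-7, -3), -3) = -1497 + 6/((-3)**2) = -1497 + 6/9 = -1497 + 6*(1/9) = -1497 + 2/3 = -4489/3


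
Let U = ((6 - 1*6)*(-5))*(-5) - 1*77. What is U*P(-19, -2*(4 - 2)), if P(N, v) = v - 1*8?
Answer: 924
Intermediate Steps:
P(N, v) = -8 + v (P(N, v) = v - 8 = -8 + v)
U = -77 (U = ((6 - 6)*(-5))*(-5) - 77 = (0*(-5))*(-5) - 77 = 0*(-5) - 77 = 0 - 77 = -77)
U*P(-19, -2*(4 - 2)) = -77*(-8 - 2*(4 - 2)) = -77*(-8 - 2*2) = -77*(-8 - 4) = -77*(-12) = 924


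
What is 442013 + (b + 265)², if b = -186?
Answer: 448254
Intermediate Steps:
442013 + (b + 265)² = 442013 + (-186 + 265)² = 442013 + 79² = 442013 + 6241 = 448254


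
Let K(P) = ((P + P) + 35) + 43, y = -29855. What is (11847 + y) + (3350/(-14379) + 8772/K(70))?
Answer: -28161435344/1567311 ≈ -17968.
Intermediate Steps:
K(P) = 78 + 2*P (K(P) = (2*P + 35) + 43 = (35 + 2*P) + 43 = 78 + 2*P)
(11847 + y) + (3350/(-14379) + 8772/K(70)) = (11847 - 29855) + (3350/(-14379) + 8772/(78 + 2*70)) = -18008 + (3350*(-1/14379) + 8772/(78 + 140)) = -18008 + (-3350/14379 + 8772/218) = -18008 + (-3350/14379 + 8772*(1/218)) = -18008 + (-3350/14379 + 4386/109) = -18008 + 62701144/1567311 = -28161435344/1567311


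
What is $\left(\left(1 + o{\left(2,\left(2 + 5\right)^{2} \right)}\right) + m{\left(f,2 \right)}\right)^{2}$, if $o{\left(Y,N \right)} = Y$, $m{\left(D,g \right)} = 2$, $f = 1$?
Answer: $25$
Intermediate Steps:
$\left(\left(1 + o{\left(2,\left(2 + 5\right)^{2} \right)}\right) + m{\left(f,2 \right)}\right)^{2} = \left(\left(1 + 2\right) + 2\right)^{2} = \left(3 + 2\right)^{2} = 5^{2} = 25$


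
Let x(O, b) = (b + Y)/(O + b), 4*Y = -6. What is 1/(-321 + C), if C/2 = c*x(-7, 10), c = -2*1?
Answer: -3/997 ≈ -0.0030090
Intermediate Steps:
Y = -3/2 (Y = (¼)*(-6) = -3/2 ≈ -1.5000)
c = -2
x(O, b) = (-3/2 + b)/(O + b) (x(O, b) = (b - 3/2)/(O + b) = (-3/2 + b)/(O + b))
C = -34/3 (C = 2*(-2*(-3/2 + 10)/(-7 + 10)) = 2*(-2*17/(3*2)) = 2*(-2*17/6) = 2*(-17/3) = -34/3 ≈ -11.333)
1/(-321 + C) = 1/(-321 - 34/3) = 1/(-997/3) = -3/997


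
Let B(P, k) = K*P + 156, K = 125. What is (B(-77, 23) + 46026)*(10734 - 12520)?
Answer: -65290802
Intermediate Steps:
B(P, k) = 156 + 125*P (B(P, k) = 125*P + 156 = 156 + 125*P)
(B(-77, 23) + 46026)*(10734 - 12520) = ((156 + 125*(-77)) + 46026)*(10734 - 12520) = ((156 - 9625) + 46026)*(-1786) = (-9469 + 46026)*(-1786) = 36557*(-1786) = -65290802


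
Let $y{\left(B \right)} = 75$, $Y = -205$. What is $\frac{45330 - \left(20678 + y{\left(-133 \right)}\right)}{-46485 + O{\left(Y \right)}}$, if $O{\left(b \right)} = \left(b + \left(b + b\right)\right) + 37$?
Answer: $- \frac{24577}{47063} \approx -0.52221$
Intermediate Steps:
$O{\left(b \right)} = 37 + 3 b$ ($O{\left(b \right)} = \left(b + 2 b\right) + 37 = 3 b + 37 = 37 + 3 b$)
$\frac{45330 - \left(20678 + y{\left(-133 \right)}\right)}{-46485 + O{\left(Y \right)}} = \frac{45330 - 20753}{-46485 + \left(37 + 3 \left(-205\right)\right)} = \frac{45330 - 20753}{-46485 + \left(37 - 615\right)} = \frac{45330 - 20753}{-46485 - 578} = \frac{24577}{-47063} = 24577 \left(- \frac{1}{47063}\right) = - \frac{24577}{47063}$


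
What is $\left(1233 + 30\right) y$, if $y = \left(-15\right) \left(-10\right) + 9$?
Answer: $200817$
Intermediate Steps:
$y = 159$ ($y = 150 + 9 = 159$)
$\left(1233 + 30\right) y = \left(1233 + 30\right) 159 = 1263 \cdot 159 = 200817$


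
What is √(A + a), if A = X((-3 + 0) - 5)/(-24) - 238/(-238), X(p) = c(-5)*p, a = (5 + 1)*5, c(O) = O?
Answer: 2*√66/3 ≈ 5.4160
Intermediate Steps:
a = 30 (a = 6*5 = 30)
X(p) = -5*p
A = -⅔ (A = -5*((-3 + 0) - 5)/(-24) - 238/(-238) = -5*(-3 - 5)*(-1/24) - 238*(-1/238) = -5*(-8)*(-1/24) + 1 = 40*(-1/24) + 1 = -5/3 + 1 = -⅔ ≈ -0.66667)
√(A + a) = √(-⅔ + 30) = √(88/3) = 2*√66/3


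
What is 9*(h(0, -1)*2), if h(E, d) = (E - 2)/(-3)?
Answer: 12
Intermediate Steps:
h(E, d) = ⅔ - E/3 (h(E, d) = (-2 + E)*(-⅓) = ⅔ - E/3)
9*(h(0, -1)*2) = 9*((⅔ - ⅓*0)*2) = 9*((⅔ + 0)*2) = 9*((⅔)*2) = 9*(4/3) = 12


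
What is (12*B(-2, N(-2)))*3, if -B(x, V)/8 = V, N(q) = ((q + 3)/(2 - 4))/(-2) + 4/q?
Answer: 504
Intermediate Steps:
N(q) = ¾ + 4/q + q/4 (N(q) = ((3 + q)/(-2))*(-½) + 4/q = ((3 + q)*(-½))*(-½) + 4/q = (-3/2 - q/2)*(-½) + 4/q = (¾ + q/4) + 4/q = ¾ + 4/q + q/4)
B(x, V) = -8*V
(12*B(-2, N(-2)))*3 = (12*(-2*(16 - 2*(3 - 2))/(-2)))*3 = (12*(-2*(-1)*(16 - 2*1)/2))*3 = (12*(-2*(-1)*(16 - 2)/2))*3 = (12*(-2*(-1)*14/2))*3 = (12*(-8*(-7/4)))*3 = (12*14)*3 = 168*3 = 504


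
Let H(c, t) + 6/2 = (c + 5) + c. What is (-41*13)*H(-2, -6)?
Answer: 1066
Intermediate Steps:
H(c, t) = 2 + 2*c (H(c, t) = -3 + ((c + 5) + c) = -3 + ((5 + c) + c) = -3 + (5 + 2*c) = 2 + 2*c)
(-41*13)*H(-2, -6) = (-41*13)*(2 + 2*(-2)) = -533*(2 - 4) = -533*(-2) = 1066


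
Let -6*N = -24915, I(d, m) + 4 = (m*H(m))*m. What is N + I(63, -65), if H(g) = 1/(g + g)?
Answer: 4116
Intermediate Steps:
H(g) = 1/(2*g)
I(d, m) = -4 + m/2 (I(d, m) = -4 + (m*(1/(2*m)))*m = -4 + m/2)
N = 8305/2 (N = -1/6*(-24915) = 8305/2 ≈ 4152.5)
N + I(63, -65) = 8305/2 + (-4 + (1/2)*(-65)) = 8305/2 + (-4 - 65/2) = 8305/2 - 73/2 = 4116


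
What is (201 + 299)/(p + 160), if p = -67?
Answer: 500/93 ≈ 5.3763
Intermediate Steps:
(201 + 299)/(p + 160) = (201 + 299)/(-67 + 160) = 500/93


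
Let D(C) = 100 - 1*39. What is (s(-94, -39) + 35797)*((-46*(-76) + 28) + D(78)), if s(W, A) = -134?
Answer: 127851855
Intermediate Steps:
D(C) = 61 (D(C) = 100 - 39 = 61)
(s(-94, -39) + 35797)*((-46*(-76) + 28) + D(78)) = (-134 + 35797)*((-46*(-76) + 28) + 61) = 35663*((3496 + 28) + 61) = 35663*(3524 + 61) = 35663*3585 = 127851855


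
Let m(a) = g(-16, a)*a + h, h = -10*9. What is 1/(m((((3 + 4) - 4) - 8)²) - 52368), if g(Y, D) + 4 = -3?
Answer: -1/52633 ≈ -1.8999e-5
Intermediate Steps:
h = -90
g(Y, D) = -7 (g(Y, D) = -4 - 3 = -7)
m(a) = -90 - 7*a (m(a) = -7*a - 90 = -90 - 7*a)
1/(m((((3 + 4) - 4) - 8)²) - 52368) = 1/((-90 - 7*(((3 + 4) - 4) - 8)²) - 52368) = 1/((-90 - 7*((7 - 4) - 8)²) - 52368) = 1/((-90 - 7*(3 - 8)²) - 52368) = 1/((-90 - 7*(-5)²) - 52368) = 1/((-90 - 7*25) - 52368) = 1/((-90 - 175) - 52368) = 1/(-265 - 52368) = 1/(-52633) = -1/52633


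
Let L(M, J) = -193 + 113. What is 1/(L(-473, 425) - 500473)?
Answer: -1/500553 ≈ -1.9978e-6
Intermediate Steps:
L(M, J) = -80
1/(L(-473, 425) - 500473) = 1/(-80 - 500473) = 1/(-500553) = -1/500553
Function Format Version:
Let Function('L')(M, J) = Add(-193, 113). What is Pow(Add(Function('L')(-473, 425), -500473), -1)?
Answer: Rational(-1, 500553) ≈ -1.9978e-6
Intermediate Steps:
Function('L')(M, J) = -80
Pow(Add(Function('L')(-473, 425), -500473), -1) = Pow(Add(-80, -500473), -1) = Pow(-500553, -1) = Rational(-1, 500553)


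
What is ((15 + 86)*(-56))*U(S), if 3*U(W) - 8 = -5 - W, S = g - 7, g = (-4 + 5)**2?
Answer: -16968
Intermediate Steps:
g = 1 (g = 1**2 = 1)
S = -6 (S = 1 - 7 = -6)
U(W) = 1 - W/3 (U(W) = 8/3 + (-5 - W)/3 = 8/3 + (-5/3 - W/3) = 1 - W/3)
((15 + 86)*(-56))*U(S) = ((15 + 86)*(-56))*(1 - 1/3*(-6)) = (101*(-56))*(1 + 2) = -5656*3 = -16968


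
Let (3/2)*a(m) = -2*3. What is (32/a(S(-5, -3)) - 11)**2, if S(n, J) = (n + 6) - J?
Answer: 361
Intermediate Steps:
S(n, J) = 6 + n - J (S(n, J) = (6 + n) - J = 6 + n - J)
a(m) = -4 (a(m) = 2*(-2*3)/3 = (2/3)*(-6) = -4)
(32/a(S(-5, -3)) - 11)**2 = (32/(-4) - 11)**2 = (32*(-1/4) - 11)**2 = (-8 - 11)**2 = (-19)**2 = 361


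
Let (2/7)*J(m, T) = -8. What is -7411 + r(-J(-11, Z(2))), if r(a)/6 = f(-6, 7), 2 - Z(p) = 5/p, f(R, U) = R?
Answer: -7447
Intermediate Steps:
Z(p) = 2 - 5/p
J(m, T) = -28 (J(m, T) = (7/2)*(-8) = -28)
r(a) = -36 (r(a) = 6*(-6) = -36)
-7411 + r(-J(-11, Z(2))) = -7411 - 36 = -7447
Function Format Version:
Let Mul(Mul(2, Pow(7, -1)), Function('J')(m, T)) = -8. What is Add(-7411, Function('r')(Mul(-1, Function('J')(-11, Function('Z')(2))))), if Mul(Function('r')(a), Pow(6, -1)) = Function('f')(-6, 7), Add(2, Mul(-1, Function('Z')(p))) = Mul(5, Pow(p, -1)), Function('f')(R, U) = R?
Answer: -7447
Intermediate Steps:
Function('Z')(p) = Add(2, Mul(-5, Pow(p, -1))) (Function('Z')(p) = Add(2, Mul(-1, Mul(5, Pow(p, -1)))) = Add(2, Mul(-5, Pow(p, -1))))
Function('J')(m, T) = -28 (Function('J')(m, T) = Mul(Rational(7, 2), -8) = -28)
Function('r')(a) = -36 (Function('r')(a) = Mul(6, -6) = -36)
Add(-7411, Function('r')(Mul(-1, Function('J')(-11, Function('Z')(2))))) = Add(-7411, -36) = -7447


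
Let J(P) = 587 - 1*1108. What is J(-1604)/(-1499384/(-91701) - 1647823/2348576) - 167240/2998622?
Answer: -7326680189897619212/219701880287920877 ≈ -33.348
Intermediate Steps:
J(P) = -521 (J(P) = 587 - 1108 = -521)
J(-1604)/(-1499384/(-91701) - 1647823/2348576) - 167240/2998622 = -521/(-1499384/(-91701) - 1647823/2348576) - 167240/2998622 = -521/(-1499384*(-1/91701) - 1647823*1/2348576) - 167240*1/2998622 = -521/(1499384/91701 - 1647823/2348576) - 83620/1499311 = -521/146535228707/9363772512 - 83620/1499311 = -521*9363772512/146535228707 - 83620/1499311 = -4878525478752/146535228707 - 83620/1499311 = -7326680189897619212/219701880287920877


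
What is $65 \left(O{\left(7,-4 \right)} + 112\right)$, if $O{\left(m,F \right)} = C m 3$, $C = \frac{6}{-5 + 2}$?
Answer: $4550$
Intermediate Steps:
$C = -2$ ($C = \frac{6}{-3} = 6 \left(- \frac{1}{3}\right) = -2$)
$O{\left(m,F \right)} = - 6 m$ ($O{\left(m,F \right)} = - 2 m 3 = - 6 m$)
$65 \left(O{\left(7,-4 \right)} + 112\right) = 65 \left(\left(-6\right) 7 + 112\right) = 65 \left(-42 + 112\right) = 65 \cdot 70 = 4550$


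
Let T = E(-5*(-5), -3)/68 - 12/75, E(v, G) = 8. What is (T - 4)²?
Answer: 2951524/180625 ≈ 16.341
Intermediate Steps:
T = -18/425 (T = 8/68 - 12/75 = 8*(1/68) - 12*1/75 = 2/17 - 4/25 = -18/425 ≈ -0.042353)
(T - 4)² = (-18/425 - 4)² = (-1718/425)² = 2951524/180625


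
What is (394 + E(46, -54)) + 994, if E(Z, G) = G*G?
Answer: 4304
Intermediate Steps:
E(Z, G) = G²
(394 + E(46, -54)) + 994 = (394 + (-54)²) + 994 = (394 + 2916) + 994 = 3310 + 994 = 4304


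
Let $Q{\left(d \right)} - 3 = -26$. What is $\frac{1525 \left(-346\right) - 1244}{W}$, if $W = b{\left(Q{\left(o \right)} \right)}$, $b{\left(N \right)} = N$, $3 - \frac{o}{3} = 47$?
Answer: $\frac{528894}{23} \approx 22995.0$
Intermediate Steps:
$o = -132$ ($o = 9 - 141 = -132$)
$Q{\left(d \right)} = -23$ ($Q{\left(d \right)} = 3 - 26 = -23$)
$W = -23$
$\frac{1525 \left(-346\right) - 1244}{W} = \frac{1525 \left(-346\right) - 1244}{-23} = \left(-527650 - 1244\right) \left(- \frac{1}{23}\right) = \left(-528894\right) \left(- \frac{1}{23}\right) = \frac{528894}{23}$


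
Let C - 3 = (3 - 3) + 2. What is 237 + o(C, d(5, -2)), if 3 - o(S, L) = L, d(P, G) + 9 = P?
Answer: 244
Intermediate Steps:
C = 5 (C = 3 + ((3 - 3) + 2) = 3 + (0 + 2) = 3 + 2 = 5)
d(P, G) = -9 + P
o(S, L) = 3 - L
237 + o(C, d(5, -2)) = 237 + (3 - (-9 + 5)) = 237 + (3 - 1*(-4)) = 237 + (3 + 4) = 237 + 7 = 244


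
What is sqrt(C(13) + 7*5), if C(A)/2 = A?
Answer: sqrt(61) ≈ 7.8102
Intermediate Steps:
C(A) = 2*A
sqrt(C(13) + 7*5) = sqrt(2*13 + 7*5) = sqrt(26 + 35) = sqrt(61)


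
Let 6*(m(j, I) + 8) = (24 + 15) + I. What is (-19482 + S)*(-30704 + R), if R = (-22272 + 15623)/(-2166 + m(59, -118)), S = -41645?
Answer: 2238852494786/1193 ≈ 1.8767e+9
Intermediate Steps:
m(j, I) = -3/2 + I/6 (m(j, I) = -8 + ((24 + 15) + I)/6 = -8 + (39 + I)/6 = -8 + (13/2 + I/6) = -3/2 + I/6)
R = 39894/13123 (R = (-22272 + 15623)/(-2166 + (-3/2 + (⅙)*(-118))) = -6649/(-2166 + (-3/2 - 59/3)) = -6649/(-2166 - 127/6) = -6649/(-13123/6) = -6649*(-6/13123) = 39894/13123 ≈ 3.0400)
(-19482 + S)*(-30704 + R) = (-19482 - 41645)*(-30704 + 39894/13123) = -61127*(-402888698/13123) = 2238852494786/1193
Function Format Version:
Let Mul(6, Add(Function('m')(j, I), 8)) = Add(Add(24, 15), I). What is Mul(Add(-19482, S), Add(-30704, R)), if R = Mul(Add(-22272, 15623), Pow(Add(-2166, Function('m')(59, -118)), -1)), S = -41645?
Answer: Rational(2238852494786, 1193) ≈ 1.8767e+9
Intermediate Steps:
Function('m')(j, I) = Add(Rational(-3, 2), Mul(Rational(1, 6), I)) (Function('m')(j, I) = Add(-8, Mul(Rational(1, 6), Add(Add(24, 15), I))) = Add(-8, Mul(Rational(1, 6), Add(39, I))) = Add(-8, Add(Rational(13, 2), Mul(Rational(1, 6), I))) = Add(Rational(-3, 2), Mul(Rational(1, 6), I)))
R = Rational(39894, 13123) (R = Mul(Add(-22272, 15623), Pow(Add(-2166, Add(Rational(-3, 2), Mul(Rational(1, 6), -118))), -1)) = Mul(-6649, Pow(Add(-2166, Add(Rational(-3, 2), Rational(-59, 3))), -1)) = Mul(-6649, Pow(Add(-2166, Rational(-127, 6)), -1)) = Mul(-6649, Pow(Rational(-13123, 6), -1)) = Mul(-6649, Rational(-6, 13123)) = Rational(39894, 13123) ≈ 3.0400)
Mul(Add(-19482, S), Add(-30704, R)) = Mul(Add(-19482, -41645), Add(-30704, Rational(39894, 13123))) = Mul(-61127, Rational(-402888698, 13123)) = Rational(2238852494786, 1193)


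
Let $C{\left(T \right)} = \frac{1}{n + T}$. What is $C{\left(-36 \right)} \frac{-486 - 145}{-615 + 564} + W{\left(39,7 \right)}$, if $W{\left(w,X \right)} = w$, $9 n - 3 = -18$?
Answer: $\frac{74288}{1921} \approx 38.672$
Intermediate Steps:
$n = - \frac{5}{3}$ ($n = \frac{1}{3} + \frac{1}{9} \left(-18\right) = \frac{1}{3} - 2 = - \frac{5}{3} \approx -1.6667$)
$C{\left(T \right)} = \frac{1}{- \frac{5}{3} + T}$
$C{\left(-36 \right)} \frac{-486 - 145}{-615 + 564} + W{\left(39,7 \right)} = \frac{3}{-5 + 3 \left(-36\right)} \frac{-486 - 145}{-615 + 564} + 39 = \frac{3}{-5 - 108} \left(- \frac{631}{-51}\right) + 39 = \frac{3}{-113} \left(\left(-631\right) \left(- \frac{1}{51}\right)\right) + 39 = 3 \left(- \frac{1}{113}\right) \frac{631}{51} + 39 = \left(- \frac{3}{113}\right) \frac{631}{51} + 39 = - \frac{631}{1921} + 39 = \frac{74288}{1921}$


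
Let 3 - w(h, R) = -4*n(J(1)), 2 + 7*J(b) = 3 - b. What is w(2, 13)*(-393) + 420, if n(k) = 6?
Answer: -10191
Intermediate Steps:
J(b) = 1/7 - b/7 (J(b) = -2/7 + (3 - b)/7 = -2/7 + (3/7 - b/7) = 1/7 - b/7)
w(h, R) = 27 (w(h, R) = 3 - (-4)*6 = 3 - 1*(-24) = 3 + 24 = 27)
w(2, 13)*(-393) + 420 = 27*(-393) + 420 = -10611 + 420 = -10191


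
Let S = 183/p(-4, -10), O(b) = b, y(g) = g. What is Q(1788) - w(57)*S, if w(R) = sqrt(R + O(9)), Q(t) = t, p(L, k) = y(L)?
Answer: 1788 + 183*sqrt(66)/4 ≈ 2159.7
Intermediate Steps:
p(L, k) = L
S = -183/4 (S = 183/(-4) = 183*(-1/4) = -183/4 ≈ -45.750)
w(R) = sqrt(9 + R) (w(R) = sqrt(R + 9) = sqrt(9 + R))
Q(1788) - w(57)*S = 1788 - sqrt(9 + 57)*(-183)/4 = 1788 - sqrt(66)*(-183)/4 = 1788 - (-183)*sqrt(66)/4 = 1788 + 183*sqrt(66)/4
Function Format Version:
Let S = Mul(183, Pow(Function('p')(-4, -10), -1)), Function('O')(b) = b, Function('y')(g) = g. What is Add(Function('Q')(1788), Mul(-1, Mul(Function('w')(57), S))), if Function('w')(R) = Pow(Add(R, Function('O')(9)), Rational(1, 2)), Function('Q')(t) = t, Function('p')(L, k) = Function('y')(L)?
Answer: Add(1788, Mul(Rational(183, 4), Pow(66, Rational(1, 2)))) ≈ 2159.7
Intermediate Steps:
Function('p')(L, k) = L
S = Rational(-183, 4) (S = Mul(183, Pow(-4, -1)) = Mul(183, Rational(-1, 4)) = Rational(-183, 4) ≈ -45.750)
Function('w')(R) = Pow(Add(9, R), Rational(1, 2)) (Function('w')(R) = Pow(Add(R, 9), Rational(1, 2)) = Pow(Add(9, R), Rational(1, 2)))
Add(Function('Q')(1788), Mul(-1, Mul(Function('w')(57), S))) = Add(1788, Mul(-1, Mul(Pow(Add(9, 57), Rational(1, 2)), Rational(-183, 4)))) = Add(1788, Mul(-1, Mul(Pow(66, Rational(1, 2)), Rational(-183, 4)))) = Add(1788, Mul(-1, Mul(Rational(-183, 4), Pow(66, Rational(1, 2))))) = Add(1788, Mul(Rational(183, 4), Pow(66, Rational(1, 2))))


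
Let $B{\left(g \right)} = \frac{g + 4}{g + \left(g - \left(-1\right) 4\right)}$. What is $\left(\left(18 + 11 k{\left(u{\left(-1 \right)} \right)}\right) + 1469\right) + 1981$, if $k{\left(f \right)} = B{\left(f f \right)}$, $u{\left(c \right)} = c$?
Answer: $\frac{20863}{6} \approx 3477.2$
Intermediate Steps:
$B{\left(g \right)} = \frac{4 + g}{4 + 2 g}$ ($B{\left(g \right)} = \frac{4 + g}{g + \left(g - -4\right)} = \frac{4 + g}{g + \left(g + 4\right)} = \frac{4 + g}{g + \left(4 + g\right)} = \frac{4 + g}{4 + 2 g}$)
$k{\left(f \right)} = \frac{4 + f^{2}}{2 \left(2 + f^{2}\right)}$ ($k{\left(f \right)} = \frac{4 + f f}{2 \left(2 + f f\right)} = \frac{4 + f^{2}}{2 \left(2 + f^{2}\right)}$)
$\left(\left(18 + 11 k{\left(u{\left(-1 \right)} \right)}\right) + 1469\right) + 1981 = \left(\left(18 + 11 \frac{4 + \left(-1\right)^{2}}{2 \left(2 + \left(-1\right)^{2}\right)}\right) + 1469\right) + 1981 = \left(\left(18 + 11 \frac{4 + 1}{2 \left(2 + 1\right)}\right) + 1469\right) + 1981 = \left(\left(18 + 11 \cdot \frac{1}{2} \cdot \frac{1}{3} \cdot 5\right) + 1469\right) + 1981 = \left(\left(18 + 11 \cdot \frac{5}{6}\right) + 1469\right) + 1981 = \left(\left(18 + \frac{55}{6}\right) + 1469\right) + 1981 = \left(\frac{163}{6} + 1469\right) + 1981 = \frac{8977}{6} + 1981 = \frac{20863}{6}$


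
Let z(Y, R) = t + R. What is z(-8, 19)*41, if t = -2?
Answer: 697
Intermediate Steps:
z(Y, R) = -2 + R
z(-8, 19)*41 = (-2 + 19)*41 = 17*41 = 697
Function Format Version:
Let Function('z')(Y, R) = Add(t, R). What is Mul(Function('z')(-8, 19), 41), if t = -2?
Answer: 697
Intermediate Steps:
Function('z')(Y, R) = Add(-2, R)
Mul(Function('z')(-8, 19), 41) = Mul(Add(-2, 19), 41) = Mul(17, 41) = 697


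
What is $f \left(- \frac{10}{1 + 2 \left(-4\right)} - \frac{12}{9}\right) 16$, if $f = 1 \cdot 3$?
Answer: $\frac{32}{7} \approx 4.5714$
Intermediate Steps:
$f = 3$
$f \left(- \frac{10}{1 + 2 \left(-4\right)} - \frac{12}{9}\right) 16 = 3 \left(- \frac{10}{1 + 2 \left(-4\right)} - \frac{12}{9}\right) 16 = 3 \left(- \frac{10}{1 - 8} - \frac{4}{3}\right) 16 = 3 \left(- \frac{10}{-7} - \frac{4}{3}\right) 16 = 3 \left(\left(-10\right) \left(- \frac{1}{7}\right) - \frac{4}{3}\right) 16 = 3 \left(\frac{10}{7} - \frac{4}{3}\right) 16 = 3 \cdot \frac{2}{21} \cdot 16 = \frac{2}{7} \cdot 16 = \frac{32}{7}$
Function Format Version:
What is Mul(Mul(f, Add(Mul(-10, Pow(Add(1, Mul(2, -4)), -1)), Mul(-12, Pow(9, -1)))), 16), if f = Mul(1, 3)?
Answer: Rational(32, 7) ≈ 4.5714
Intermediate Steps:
f = 3
Mul(Mul(f, Add(Mul(-10, Pow(Add(1, Mul(2, -4)), -1)), Mul(-12, Pow(9, -1)))), 16) = Mul(Mul(3, Add(Mul(-10, Pow(Add(1, Mul(2, -4)), -1)), Mul(-12, Pow(9, -1)))), 16) = Mul(Mul(3, Add(Mul(-10, Pow(Add(1, -8), -1)), Mul(-12, Rational(1, 9)))), 16) = Mul(Mul(3, Add(Mul(-10, Pow(-7, -1)), Rational(-4, 3))), 16) = Mul(Mul(3, Add(Mul(-10, Rational(-1, 7)), Rational(-4, 3))), 16) = Mul(Mul(3, Add(Rational(10, 7), Rational(-4, 3))), 16) = Mul(Mul(3, Rational(2, 21)), 16) = Mul(Rational(2, 7), 16) = Rational(32, 7)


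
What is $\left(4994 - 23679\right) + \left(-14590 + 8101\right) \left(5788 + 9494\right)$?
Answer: $-99183583$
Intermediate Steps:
$\left(4994 - 23679\right) + \left(-14590 + 8101\right) \left(5788 + 9494\right) = -18685 - 99164898 = -99183583$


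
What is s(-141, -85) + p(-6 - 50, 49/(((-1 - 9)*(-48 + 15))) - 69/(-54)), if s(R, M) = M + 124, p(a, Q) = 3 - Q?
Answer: 20084/495 ≈ 40.574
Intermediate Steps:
s(R, M) = 124 + M
s(-141, -85) + p(-6 - 50, 49/(((-1 - 9)*(-48 + 15))) - 69/(-54)) = (124 - 85) + (3 - (49/(((-1 - 9)*(-48 + 15))) - 69/(-54))) = 39 + (3 - (49/((-10*(-33))) - 69*(-1/54))) = 39 + (3 - (49/330 + 23/18)) = 39 + (3 - 1*706/495) = 39 + (3 - 706/495) = 39 + 779/495 = 20084/495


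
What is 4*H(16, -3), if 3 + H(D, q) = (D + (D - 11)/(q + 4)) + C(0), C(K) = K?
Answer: 72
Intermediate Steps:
H(D, q) = -3 + D + (-11 + D)/(4 + q) (H(D, q) = -3 + ((D + (D - 11)/(q + 4)) + 0) = -3 + ((D + (-11 + D)/(4 + q)) + 0) = -3 + (D + (-11 + D)/(4 + q)) = -3 + D + (-11 + D)/(4 + q))
4*H(16, -3) = 4*((-23 - 3*(-3) + 5*16 + 16*(-3))/(4 - 3)) = 4*((-23 + 9 + 80 - 48)/1) = 4*(1*18) = 4*18 = 72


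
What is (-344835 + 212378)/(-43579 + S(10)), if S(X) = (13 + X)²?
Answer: 132457/43050 ≈ 3.0768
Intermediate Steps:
(-344835 + 212378)/(-43579 + S(10)) = (-344835 + 212378)/(-43579 + (13 + 10)²) = -132457/(-43579 + 23²) = -132457/(-43579 + 529) = -132457/(-43050) = -132457*(-1/43050) = 132457/43050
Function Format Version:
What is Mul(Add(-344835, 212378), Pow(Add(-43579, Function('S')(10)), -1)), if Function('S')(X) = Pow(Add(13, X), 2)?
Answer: Rational(132457, 43050) ≈ 3.0768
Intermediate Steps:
Mul(Add(-344835, 212378), Pow(Add(-43579, Function('S')(10)), -1)) = Mul(Add(-344835, 212378), Pow(Add(-43579, Pow(Add(13, 10), 2)), -1)) = Mul(-132457, Pow(Add(-43579, Pow(23, 2)), -1)) = Mul(-132457, Pow(Add(-43579, 529), -1)) = Mul(-132457, Pow(-43050, -1)) = Mul(-132457, Rational(-1, 43050)) = Rational(132457, 43050)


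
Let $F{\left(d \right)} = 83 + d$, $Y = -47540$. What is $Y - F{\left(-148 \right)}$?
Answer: $-47475$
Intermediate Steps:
$Y - F{\left(-148 \right)} = -47540 - \left(83 - 148\right) = -47540 - -65 = -47540 + 65 = -47475$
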